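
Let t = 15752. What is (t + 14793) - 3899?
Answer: 26646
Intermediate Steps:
(t + 14793) - 3899 = (15752 + 14793) - 3899 = 30545 - 3899 = 26646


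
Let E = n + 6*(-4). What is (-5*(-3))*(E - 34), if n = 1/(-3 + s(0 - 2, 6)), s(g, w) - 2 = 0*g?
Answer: -885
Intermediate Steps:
s(g, w) = 2 (s(g, w) = 2 + 0*g = 2 + 0 = 2)
n = -1 (n = 1/(-3 + 2) = 1/(-1) = -1)
E = -25 (E = -1 + 6*(-4) = -1 - 24 = -25)
(-5*(-3))*(E - 34) = (-5*(-3))*(-25 - 34) = 15*(-59) = -885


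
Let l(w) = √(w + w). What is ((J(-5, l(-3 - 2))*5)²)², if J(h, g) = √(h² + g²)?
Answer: 140625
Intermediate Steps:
l(w) = √2*√w (l(w) = √(2*w) = √2*√w)
J(h, g) = √(g² + h²)
((J(-5, l(-3 - 2))*5)²)² = ((√((√2*√(-3 - 2))² + (-5)²)*5)²)² = ((√((√2*√(-5))² + 25)*5)²)² = ((√((√2*(I*√5))² + 25)*5)²)² = ((√((I*√10)² + 25)*5)²)² = ((√(-10 + 25)*5)²)² = ((√15*5)²)² = ((5*√15)²)² = 375² = 140625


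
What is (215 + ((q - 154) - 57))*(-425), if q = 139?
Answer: -60775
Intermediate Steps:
(215 + ((q - 154) - 57))*(-425) = (215 + ((139 - 154) - 57))*(-425) = (215 + (-15 - 57))*(-425) = (215 - 72)*(-425) = 143*(-425) = -60775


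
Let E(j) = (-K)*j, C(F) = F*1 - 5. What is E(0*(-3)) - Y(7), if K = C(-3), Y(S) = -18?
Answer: 18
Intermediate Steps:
C(F) = -5 + F (C(F) = F - 5 = -5 + F)
K = -8 (K = -5 - 3 = -8)
E(j) = 8*j (E(j) = (-1*(-8))*j = 8*j)
E(0*(-3)) - Y(7) = 8*(0*(-3)) - 1*(-18) = 8*0 + 18 = 0 + 18 = 18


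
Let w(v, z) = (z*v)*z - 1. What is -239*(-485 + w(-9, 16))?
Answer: 666810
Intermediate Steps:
w(v, z) = -1 + v*z² (w(v, z) = (v*z)*z - 1 = v*z² - 1 = -1 + v*z²)
-239*(-485 + w(-9, 16)) = -239*(-485 + (-1 - 9*16²)) = -239*(-485 + (-1 - 9*256)) = -239*(-485 + (-1 - 2304)) = -239*(-485 - 2305) = -239*(-2790) = 666810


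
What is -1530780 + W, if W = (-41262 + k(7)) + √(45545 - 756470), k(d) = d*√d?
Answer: -1572042 + 7*√7 + 5*I*√28437 ≈ -1.572e+6 + 843.16*I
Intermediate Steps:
k(d) = d^(3/2)
W = -41262 + 7*√7 + 5*I*√28437 (W = (-41262 + 7^(3/2)) + √(45545 - 756470) = (-41262 + 7*√7) + √(-710925) = (-41262 + 7*√7) + 5*I*√28437 = -41262 + 7*√7 + 5*I*√28437 ≈ -41244.0 + 843.16*I)
-1530780 + W = -1530780 + (-41262 + 7*√7 + 5*I*√28437) = -1572042 + 7*√7 + 5*I*√28437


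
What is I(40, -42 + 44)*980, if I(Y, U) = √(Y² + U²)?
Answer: 1960*√401 ≈ 39249.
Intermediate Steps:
I(Y, U) = √(U² + Y²)
I(40, -42 + 44)*980 = √((-42 + 44)² + 40²)*980 = √(2² + 1600)*980 = √(4 + 1600)*980 = √1604*980 = (2*√401)*980 = 1960*√401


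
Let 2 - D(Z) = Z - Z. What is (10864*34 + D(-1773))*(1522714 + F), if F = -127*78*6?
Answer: 540502701084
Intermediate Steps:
D(Z) = 2 (D(Z) = 2 - (Z - Z) = 2 - 1*0 = 2 + 0 = 2)
F = -59436 (F = -9906*6 = -59436)
(10864*34 + D(-1773))*(1522714 + F) = (10864*34 + 2)*(1522714 - 59436) = (369376 + 2)*1463278 = 369378*1463278 = 540502701084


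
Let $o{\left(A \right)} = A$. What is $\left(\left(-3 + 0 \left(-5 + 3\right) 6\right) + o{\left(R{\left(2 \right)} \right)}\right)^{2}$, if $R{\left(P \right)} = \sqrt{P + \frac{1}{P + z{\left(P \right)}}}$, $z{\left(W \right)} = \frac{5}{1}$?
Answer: $\frac{\left(-21 + \sqrt{105}\right)^{2}}{49} \approx 2.3598$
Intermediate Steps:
$z{\left(W \right)} = 5$ ($z{\left(W \right)} = 5 \cdot 1 = 5$)
$R{\left(P \right)} = \sqrt{P + \frac{1}{5 + P}}$ ($R{\left(P \right)} = \sqrt{P + \frac{1}{P + 5}} = \sqrt{P + \frac{1}{5 + P}}$)
$\left(\left(-3 + 0 \left(-5 + 3\right) 6\right) + o{\left(R{\left(2 \right)} \right)}\right)^{2} = \left(\left(-3 + 0 \left(-5 + 3\right) 6\right) + \sqrt{\frac{1 + 2 \left(5 + 2\right)}{5 + 2}}\right)^{2} = \left(\left(-3 + 0 \left(\left(-2\right) 6\right)\right) + \sqrt{\frac{1 + 2 \cdot 7}{7}}\right)^{2} = \left(\left(-3 + 0 \left(-12\right)\right) + \sqrt{\frac{1 + 14}{7}}\right)^{2} = \left(\left(-3 + 0\right) + \sqrt{\frac{1}{7} \cdot 15}\right)^{2} = \left(-3 + \sqrt{\frac{15}{7}}\right)^{2} = \left(-3 + \frac{\sqrt{105}}{7}\right)^{2}$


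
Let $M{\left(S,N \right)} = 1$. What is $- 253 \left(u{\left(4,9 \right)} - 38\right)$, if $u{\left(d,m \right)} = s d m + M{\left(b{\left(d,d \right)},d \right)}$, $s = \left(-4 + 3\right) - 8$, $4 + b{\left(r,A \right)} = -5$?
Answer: $91333$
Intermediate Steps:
$b{\left(r,A \right)} = -9$ ($b{\left(r,A \right)} = -4 - 5 = -9$)
$s = -9$ ($s = -1 - 8 = -9$)
$u{\left(d,m \right)} = 1 - 9 d m$ ($u{\left(d,m \right)} = - 9 d m + 1 = 1 - 9 d m$)
$- 253 \left(u{\left(4,9 \right)} - 38\right) = - 253 \left(\left(1 - 36 \cdot 9\right) - 38\right) = - 253 \left(\left(1 - 324\right) - 38\right) = - 253 \left(-323 - 38\right) = \left(-253\right) \left(-361\right) = 91333$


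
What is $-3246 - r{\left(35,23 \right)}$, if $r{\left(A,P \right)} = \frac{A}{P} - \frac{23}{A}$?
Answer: $- \frac{2613726}{805} \approx -3246.9$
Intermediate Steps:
$r{\left(A,P \right)} = - \frac{23}{A} + \frac{A}{P}$
$-3246 - r{\left(35,23 \right)} = -3246 - \left(- \frac{23}{35} + \frac{35}{23}\right) = -3246 - \frac{696}{805} = - \frac{2613726}{805}$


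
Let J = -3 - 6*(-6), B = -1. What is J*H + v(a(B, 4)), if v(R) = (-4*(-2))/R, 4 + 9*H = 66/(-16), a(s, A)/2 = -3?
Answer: -249/8 ≈ -31.125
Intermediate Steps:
a(s, A) = -6 (a(s, A) = 2*(-3) = -6)
J = 33 (J = -3 + 36 = 33)
H = -65/72 (H = -4/9 + (66/(-16))/9 = -4/9 + (66*(-1/16))/9 = -4/9 + (⅑)*(-33/8) = -4/9 - 11/24 = -65/72 ≈ -0.90278)
v(R) = 8/R
J*H + v(a(B, 4)) = 33*(-65/72) + 8/(-6) = -715/24 + 8*(-⅙) = -715/24 - 4/3 = -249/8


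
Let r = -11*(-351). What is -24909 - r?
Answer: -28770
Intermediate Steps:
r = 3861
-24909 - r = -24909 - 1*3861 = -24909 - 3861 = -28770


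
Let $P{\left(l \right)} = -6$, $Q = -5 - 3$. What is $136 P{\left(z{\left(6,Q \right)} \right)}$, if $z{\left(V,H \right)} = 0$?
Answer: $-816$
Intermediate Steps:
$Q = -8$
$136 P{\left(z{\left(6,Q \right)} \right)} = 136 \left(-6\right) = -816$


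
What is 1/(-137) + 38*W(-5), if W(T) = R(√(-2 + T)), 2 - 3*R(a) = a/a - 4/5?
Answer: 15613/685 ≈ 22.793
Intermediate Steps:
R(a) = ⅗ (R(a) = ⅔ - (a/a - 4/5)/3 = ⅔ - (1 - 4*⅕)/3 = ⅔ - (1 - ⅘)/3 = ⅔ - ⅓*⅕ = ⅔ - 1/15 = ⅗)
W(T) = ⅗
1/(-137) + 38*W(-5) = 1/(-137) + 38*(⅗) = -1/137 + 114/5 = 15613/685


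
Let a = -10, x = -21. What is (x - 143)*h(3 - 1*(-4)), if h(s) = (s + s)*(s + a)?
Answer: 6888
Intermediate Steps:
h(s) = 2*s*(-10 + s) (h(s) = (s + s)*(s - 10) = (2*s)*(-10 + s) = 2*s*(-10 + s))
(x - 143)*h(3 - 1*(-4)) = (-21 - 143)*(2*(3 - 1*(-4))*(-10 + (3 - 1*(-4)))) = -328*(3 + 4)*(-10 + (3 + 4)) = -328*7*(-10 + 7) = -328*7*(-3) = -164*(-42) = 6888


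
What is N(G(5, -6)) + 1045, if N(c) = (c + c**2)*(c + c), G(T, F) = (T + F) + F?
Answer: 457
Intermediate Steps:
G(T, F) = T + 2*F (G(T, F) = (F + T) + F = T + 2*F)
N(c) = 2*c*(c + c**2) (N(c) = (c + c**2)*(2*c) = 2*c*(c + c**2))
N(G(5, -6)) + 1045 = 2*(5 + 2*(-6))**2*(1 + (5 + 2*(-6))) + 1045 = 2*(5 - 12)**2*(1 + (5 - 12)) + 1045 = 2*(-7)**2*(1 - 7) + 1045 = 2*49*(-6) + 1045 = -588 + 1045 = 457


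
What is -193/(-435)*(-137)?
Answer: -26441/435 ≈ -60.784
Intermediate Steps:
-193/(-435)*(-137) = -193*(-1/435)*(-137) = (193/435)*(-137) = -26441/435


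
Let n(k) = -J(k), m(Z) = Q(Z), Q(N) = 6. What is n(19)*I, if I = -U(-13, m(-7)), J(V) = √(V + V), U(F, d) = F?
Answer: -13*√38 ≈ -80.137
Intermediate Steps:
m(Z) = 6
J(V) = √2*√V (J(V) = √(2*V) = √2*√V)
n(k) = -√2*√k
I = 13 (I = -1*(-13) = 13)
n(19)*I = -√2*√19*13 = -√38*13 = -13*√38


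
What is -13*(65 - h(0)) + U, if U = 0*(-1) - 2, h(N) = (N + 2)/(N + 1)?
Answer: -821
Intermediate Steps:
h(N) = (2 + N)/(1 + N)
U = -2 (U = 0 - 2 = -2)
-13*(65 - h(0)) + U = -13*(65 - (2 + 0)/(1 + 0)) - 2 = -13*(65 - 2/1) - 2 = -13*(65 - 2) - 2 = -13*63 - 2 = -819 - 2 = -821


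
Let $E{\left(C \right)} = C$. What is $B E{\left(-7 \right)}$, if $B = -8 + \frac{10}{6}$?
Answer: $\frac{133}{3} \approx 44.333$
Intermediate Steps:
$B = - \frac{19}{3}$ ($B = -8 + 10 \cdot \frac{1}{6} = -8 + \frac{5}{3} = - \frac{19}{3} \approx -6.3333$)
$B E{\left(-7 \right)} = \left(- \frac{19}{3}\right) \left(-7\right) = \frac{133}{3}$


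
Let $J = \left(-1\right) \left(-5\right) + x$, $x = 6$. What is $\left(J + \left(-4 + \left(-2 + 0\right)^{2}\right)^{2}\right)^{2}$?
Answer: $121$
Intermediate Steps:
$J = 11$ ($J = \left(-1\right) \left(-5\right) + 6 = 5 + 6 = 11$)
$\left(J + \left(-4 + \left(-2 + 0\right)^{2}\right)^{2}\right)^{2} = \left(11 + \left(-4 + \left(-2 + 0\right)^{2}\right)^{2}\right)^{2} = \left(11 + \left(-4 + \left(-2\right)^{2}\right)^{2}\right)^{2} = \left(11 + \left(-4 + 4\right)^{2}\right)^{2} = \left(11 + 0^{2}\right)^{2} = \left(11 + 0\right)^{2} = 11^{2} = 121$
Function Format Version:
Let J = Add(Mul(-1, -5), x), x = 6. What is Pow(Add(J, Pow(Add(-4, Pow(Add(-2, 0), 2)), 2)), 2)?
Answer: 121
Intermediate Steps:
J = 11 (J = Add(Mul(-1, -5), 6) = Add(5, 6) = 11)
Pow(Add(J, Pow(Add(-4, Pow(Add(-2, 0), 2)), 2)), 2) = Pow(Add(11, Pow(Add(-4, Pow(Add(-2, 0), 2)), 2)), 2) = Pow(Add(11, Pow(Add(-4, Pow(-2, 2)), 2)), 2) = Pow(Add(11, Pow(Add(-4, 4), 2)), 2) = Pow(Add(11, Pow(0, 2)), 2) = Pow(Add(11, 0), 2) = Pow(11, 2) = 121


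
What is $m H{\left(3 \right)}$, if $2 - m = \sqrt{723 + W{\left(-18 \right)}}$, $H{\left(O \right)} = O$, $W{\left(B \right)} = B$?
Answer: $6 - 3 \sqrt{705} \approx -73.656$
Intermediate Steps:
$m = 2 - \sqrt{705}$ ($m = 2 - \sqrt{723 - 18} = 2 - \sqrt{705} \approx -24.552$)
$m H{\left(3 \right)} = \left(2 - \sqrt{705}\right) 3 = 6 - 3 \sqrt{705}$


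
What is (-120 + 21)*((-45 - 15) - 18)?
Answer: 7722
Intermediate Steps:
(-120 + 21)*((-45 - 15) - 18) = -99*(-60 - 18) = -99*(-78) = 7722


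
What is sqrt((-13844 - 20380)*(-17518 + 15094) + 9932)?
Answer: 2*sqrt(20742227) ≈ 9108.7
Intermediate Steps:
sqrt((-13844 - 20380)*(-17518 + 15094) + 9932) = sqrt(-34224*(-2424) + 9932) = sqrt(82958976 + 9932) = sqrt(82968908) = 2*sqrt(20742227)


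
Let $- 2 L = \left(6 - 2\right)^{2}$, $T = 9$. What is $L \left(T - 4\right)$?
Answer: $-40$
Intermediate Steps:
$L = -8$ ($L = - \frac{\left(6 - 2\right)^{2}}{2} = - \frac{4^{2}}{2} = \left(- \frac{1}{2}\right) 16 = -8$)
$L \left(T - 4\right) = - 8 \left(9 - 4\right) = \left(-8\right) 5 = -40$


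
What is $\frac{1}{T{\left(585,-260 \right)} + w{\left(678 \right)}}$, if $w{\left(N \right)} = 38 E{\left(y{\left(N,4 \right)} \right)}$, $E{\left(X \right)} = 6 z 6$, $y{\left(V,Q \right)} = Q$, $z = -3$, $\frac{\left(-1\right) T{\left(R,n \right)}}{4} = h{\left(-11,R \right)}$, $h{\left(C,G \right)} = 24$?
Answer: $- \frac{1}{4200} \approx -0.0002381$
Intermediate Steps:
$T{\left(R,n \right)} = -96$ ($T{\left(R,n \right)} = \left(-4\right) 24 = -96$)
$E{\left(X \right)} = -108$ ($E{\left(X \right)} = 6 \left(-3\right) 6 = \left(-18\right) 6 = -108$)
$w{\left(N \right)} = -4104$ ($w{\left(N \right)} = 38 \left(-108\right) = -4104$)
$\frac{1}{T{\left(585,-260 \right)} + w{\left(678 \right)}} = \frac{1}{-96 - 4104} = \frac{1}{-4200} = - \frac{1}{4200}$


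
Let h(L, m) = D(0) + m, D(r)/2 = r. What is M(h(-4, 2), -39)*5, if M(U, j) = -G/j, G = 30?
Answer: 50/13 ≈ 3.8462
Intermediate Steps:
D(r) = 2*r
h(L, m) = m (h(L, m) = 2*0 + m = 0 + m = m)
M(U, j) = -30/j
M(h(-4, 2), -39)*5 = -30/(-39)*5 = -30*(-1/39)*5 = (10/13)*5 = 50/13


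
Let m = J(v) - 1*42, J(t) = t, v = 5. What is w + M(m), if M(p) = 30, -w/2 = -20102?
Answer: 40234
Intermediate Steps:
w = 40204 (w = -2*(-20102) = 40204)
m = -37 (m = 5 - 1*42 = 5 - 42 = -37)
w + M(m) = 40204 + 30 = 40234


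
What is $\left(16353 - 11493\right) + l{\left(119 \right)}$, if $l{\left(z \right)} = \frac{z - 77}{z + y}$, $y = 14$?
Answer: $\frac{92346}{19} \approx 4860.3$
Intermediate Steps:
$l{\left(z \right)} = \frac{-77 + z}{14 + z}$ ($l{\left(z \right)} = \frac{z - 77}{z + 14} = \frac{-77 + z}{14 + z}$)
$\left(16353 - 11493\right) + l{\left(119 \right)} = \left(16353 - 11493\right) + \frac{-77 + 119}{14 + 119} = 4860 + \frac{1}{133} \cdot 42 = 4860 + \frac{6}{19} = \frac{92346}{19}$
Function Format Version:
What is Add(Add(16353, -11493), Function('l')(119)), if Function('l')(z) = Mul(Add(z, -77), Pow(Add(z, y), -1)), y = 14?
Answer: Rational(92346, 19) ≈ 4860.3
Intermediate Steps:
Function('l')(z) = Mul(Pow(Add(14, z), -1), Add(-77, z)) (Function('l')(z) = Mul(Add(z, -77), Pow(Add(z, 14), -1)) = Mul(Add(-77, z), Pow(Add(14, z), -1)) = Mul(Pow(Add(14, z), -1), Add(-77, z)))
Add(Add(16353, -11493), Function('l')(119)) = Add(Add(16353, -11493), Mul(Pow(Add(14, 119), -1), Add(-77, 119))) = Add(4860, Mul(Pow(133, -1), 42)) = Add(4860, Mul(Rational(1, 133), 42)) = Add(4860, Rational(6, 19)) = Rational(92346, 19)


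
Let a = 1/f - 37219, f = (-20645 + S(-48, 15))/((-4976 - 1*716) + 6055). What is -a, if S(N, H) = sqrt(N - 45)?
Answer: 15863345189977/426216118 + 363*I*sqrt(93)/426216118 ≈ 37219.0 + 8.2133e-6*I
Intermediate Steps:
S(N, H) = sqrt(-45 + N)
f = -20645/363 + I*sqrt(93)/363 (f = (-20645 + sqrt(-45 - 48))/((-4976 - 1*716) + 6055) = (-20645 + sqrt(-93))/((-4976 - 716) + 6055) = (-20645 + I*sqrt(93))/(-5692 + 6055) = (-20645 + I*sqrt(93))/363 = (-20645 + I*sqrt(93))*(1/363) = -20645/363 + I*sqrt(93)/363 ≈ -56.873 + 0.026567*I)
a = -37219 + 1/(-20645/363 + I*sqrt(93)/363) (a = 1/(-20645/363 + I*sqrt(93)/363) - 37219 = -37219 + 1/(-20645/363 + I*sqrt(93)/363) ≈ -37219.0 - 8.2133e-6*I)
-a = -(-15863345189977/426216118 - 363*I*sqrt(93)/426216118) = 15863345189977/426216118 + 363*I*sqrt(93)/426216118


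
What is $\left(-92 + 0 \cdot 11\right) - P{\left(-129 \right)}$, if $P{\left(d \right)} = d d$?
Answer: $-16733$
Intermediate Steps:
$P{\left(d \right)} = d^{2}$
$\left(-92 + 0 \cdot 11\right) - P{\left(-129 \right)} = \left(-92 + 0 \cdot 11\right) - \left(-129\right)^{2} = \left(-92 + 0\right) - 16641 = -92 - 16641 = -16733$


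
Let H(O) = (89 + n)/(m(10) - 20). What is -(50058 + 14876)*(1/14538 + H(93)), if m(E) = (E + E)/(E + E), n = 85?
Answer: 82128295931/138111 ≈ 5.9465e+5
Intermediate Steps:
m(E) = 1 (m(E) = (2*E)/((2*E)) = (2*E)*(1/(2*E)) = 1)
H(O) = -174/19 (H(O) = (89 + 85)/(1 - 20) = 174/(-19) = 174*(-1/19) = -174/19)
-(50058 + 14876)*(1/14538 + H(93)) = -(50058 + 14876)*(1/14538 - 174/19) = -64934*(1/14538 - 174/19) = -64934*(-2529593)/276222 = -1*(-82128295931/138111) = 82128295931/138111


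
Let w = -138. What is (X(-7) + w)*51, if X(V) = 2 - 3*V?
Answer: -5865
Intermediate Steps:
(X(-7) + w)*51 = ((2 - 3*(-7)) - 138)*51 = ((2 + 21) - 138)*51 = (23 - 138)*51 = -115*51 = -5865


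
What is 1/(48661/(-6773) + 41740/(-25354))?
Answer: -85861321/758228007 ≈ -0.11324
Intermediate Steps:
1/(48661/(-6773) + 41740/(-25354)) = 1/(48661*(-1/6773) + 41740*(-1/25354)) = 1/(-48661/6773 - 20870/12677) = 1/(-758228007/85861321) = -85861321/758228007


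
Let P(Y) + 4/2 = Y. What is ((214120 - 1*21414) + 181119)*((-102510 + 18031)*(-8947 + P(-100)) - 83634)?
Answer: 285739432841525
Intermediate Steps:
P(Y) = -2 + Y
((214120 - 1*21414) + 181119)*((-102510 + 18031)*(-8947 + P(-100)) - 83634) = ((214120 - 1*21414) + 181119)*((-102510 + 18031)*(-8947 + (-2 - 100)) - 83634) = ((214120 - 21414) + 181119)*(-84479*(-8947 - 102) - 83634) = (192706 + 181119)*(-84479*(-9049) - 83634) = 373825*(764450471 - 83634) = 373825*764366837 = 285739432841525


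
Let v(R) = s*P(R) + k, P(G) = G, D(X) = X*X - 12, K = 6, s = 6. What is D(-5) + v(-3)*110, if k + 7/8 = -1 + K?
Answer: -6053/4 ≈ -1513.3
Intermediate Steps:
D(X) = -12 + X**2 (D(X) = X**2 - 12 = -12 + X**2)
k = 33/8 (k = -7/8 + (-1 + 6) = -7/8 + 5 = 33/8 ≈ 4.1250)
v(R) = 33/8 + 6*R (v(R) = 6*R + 33/8 = 33/8 + 6*R)
D(-5) + v(-3)*110 = (-12 + (-5)**2) + (33/8 + 6*(-3))*110 = (-12 + 25) + (33/8 - 18)*110 = 13 - 111/8*110 = 13 - 6105/4 = -6053/4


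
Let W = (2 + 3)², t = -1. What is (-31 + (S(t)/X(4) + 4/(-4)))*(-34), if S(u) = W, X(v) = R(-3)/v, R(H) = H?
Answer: 6664/3 ≈ 2221.3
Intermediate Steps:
X(v) = -3/v
W = 25 (W = 5² = 25)
S(u) = 25
(-31 + (S(t)/X(4) + 4/(-4)))*(-34) = (-31 + (25/((-3/4)) + 4/(-4)))*(-34) = (-31 + (25/((-3*¼)) + 4*(-¼)))*(-34) = (-31 + (25/(-¾) - 1))*(-34) = (-31 + (25*(-4/3) - 1))*(-34) = (-31 + (-100/3 - 1))*(-34) = (-31 - 103/3)*(-34) = -196/3*(-34) = 6664/3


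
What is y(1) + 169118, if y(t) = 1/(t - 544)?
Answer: 91831073/543 ≈ 1.6912e+5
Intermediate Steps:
y(t) = 1/(-544 + t)
y(1) + 169118 = 1/(-544 + 1) + 169118 = 1/(-543) + 169118 = -1/543 + 169118 = 91831073/543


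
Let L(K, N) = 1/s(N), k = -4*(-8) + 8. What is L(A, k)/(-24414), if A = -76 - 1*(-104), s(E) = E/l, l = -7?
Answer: 7/976560 ≈ 7.1680e-6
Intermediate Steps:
s(E) = -E/7 (s(E) = E/(-7) = E*(-⅐) = -E/7)
A = 28 (A = -76 + 104 = 28)
k = 40 (k = 32 + 8 = 40)
L(K, N) = -7/N (L(K, N) = 1/(-N/7) = -7/N)
L(A, k)/(-24414) = -7/40/(-24414) = -7*1/40*(-1/24414) = -7/40*(-1/24414) = 7/976560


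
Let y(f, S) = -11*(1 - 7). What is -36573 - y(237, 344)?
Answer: -36639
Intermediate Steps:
y(f, S) = 66 (y(f, S) = -11*(-6) = 66)
-36573 - y(237, 344) = -36573 - 1*66 = -36573 - 66 = -36639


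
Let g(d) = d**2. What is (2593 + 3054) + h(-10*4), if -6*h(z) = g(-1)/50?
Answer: 1694099/300 ≈ 5647.0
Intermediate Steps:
h(z) = -1/300 (h(z) = -(-1)**2/(6*50) = -1/(6*50) = -1/6*1/50 = -1/300)
(2593 + 3054) + h(-10*4) = (2593 + 3054) - 1/300 = 5647 - 1/300 = 1694099/300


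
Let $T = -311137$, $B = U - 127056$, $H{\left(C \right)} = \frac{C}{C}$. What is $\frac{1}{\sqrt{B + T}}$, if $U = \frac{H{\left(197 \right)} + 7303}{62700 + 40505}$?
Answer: $- \frac{i \sqrt{4667312088641505}}{45223701261} \approx - 0.0015107 i$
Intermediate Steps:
$H{\left(C \right)} = 1$
$U = \frac{7304}{103205}$ ($U = \frac{1 + 7303}{62700 + 40505} = \frac{7304}{103205} \approx 0.070772$)
$B = - \frac{13112807176}{103205}$ ($B = \frac{7304}{103205} - 127056 = - \frac{13112807176}{103205} \approx -1.2706 \cdot 10^{5}$)
$\frac{1}{\sqrt{B + T}} = \frac{1}{\sqrt{- \frac{13112807176}{103205} - 311137}} = \frac{1}{\sqrt{- \frac{45223701261}{103205}}} = \frac{1}{\frac{1}{103205} i \sqrt{4667312088641505}} = - \frac{i \sqrt{4667312088641505}}{45223701261}$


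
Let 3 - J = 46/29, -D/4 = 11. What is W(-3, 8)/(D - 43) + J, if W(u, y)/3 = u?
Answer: 44/29 ≈ 1.5172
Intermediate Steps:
D = -44 (D = -4*11 = -44)
W(u, y) = 3*u
J = 41/29 (J = 3 - 46/29 = 41/29 ≈ 1.4138)
W(-3, 8)/(D - 43) + J = (3*(-3))/(-44 - 43) + 41/29 = -9/(-87) + 41/29 = -1/87*(-9) + 41/29 = 3/29 + 41/29 = 44/29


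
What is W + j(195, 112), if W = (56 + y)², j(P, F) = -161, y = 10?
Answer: 4195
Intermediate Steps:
W = 4356 (W = (56 + 10)² = 66² = 4356)
W + j(195, 112) = 4356 - 161 = 4195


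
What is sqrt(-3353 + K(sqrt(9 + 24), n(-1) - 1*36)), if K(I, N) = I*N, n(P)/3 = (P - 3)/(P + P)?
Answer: sqrt(-3353 - 30*sqrt(33)) ≈ 59.375*I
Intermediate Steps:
n(P) = 3*(-3 + P)/(2*P) (n(P) = 3*((P - 3)/(P + P)) = 3*((-3 + P)/((2*P))) = 3*((-3 + P)*(1/(2*P))) = 3*((-3 + P)/(2*P)) = 3*(-3 + P)/(2*P))
sqrt(-3353 + K(sqrt(9 + 24), n(-1) - 1*36)) = sqrt(-3353 + sqrt(9 + 24)*((3/2)*(-3 - 1)/(-1) - 1*36)) = sqrt(-3353 + sqrt(33)*((3/2)*(-1)*(-4) - 36)) = sqrt(-3353 + sqrt(33)*(6 - 36)) = sqrt(-3353 + sqrt(33)*(-30)) = sqrt(-3353 - 30*sqrt(33))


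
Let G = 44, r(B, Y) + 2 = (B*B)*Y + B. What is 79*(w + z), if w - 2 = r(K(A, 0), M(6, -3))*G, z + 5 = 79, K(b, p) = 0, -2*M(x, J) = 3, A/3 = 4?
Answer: -948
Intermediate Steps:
A = 12 (A = 3*4 = 12)
M(x, J) = -3/2 (M(x, J) = -½*3 = -3/2)
z = 74 (z = -5 + 79 = 74)
r(B, Y) = -2 + B + Y*B² (r(B, Y) = -2 + ((B*B)*Y + B) = -2 + (B²*Y + B) = -2 + (Y*B² + B) = -2 + (B + Y*B²) = -2 + B + Y*B²)
w = -86 (w = 2 + (-2 + 0 - 3/2*0²)*44 = 2 + (-2 + 0 - 3/2*0)*44 = 2 + (-2 + 0 + 0)*44 = 2 - 2*44 = 2 - 88 = -86)
79*(w + z) = 79*(-86 + 74) = 79*(-12) = -948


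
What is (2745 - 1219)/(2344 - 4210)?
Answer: -763/933 ≈ -0.81779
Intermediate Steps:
(2745 - 1219)/(2344 - 4210) = 1526/(-1866) = 1526*(-1/1866) = -763/933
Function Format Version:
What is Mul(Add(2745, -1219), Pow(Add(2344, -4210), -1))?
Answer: Rational(-763, 933) ≈ -0.81779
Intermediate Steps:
Mul(Add(2745, -1219), Pow(Add(2344, -4210), -1)) = Mul(1526, Pow(-1866, -1)) = Mul(1526, Rational(-1, 1866)) = Rational(-763, 933)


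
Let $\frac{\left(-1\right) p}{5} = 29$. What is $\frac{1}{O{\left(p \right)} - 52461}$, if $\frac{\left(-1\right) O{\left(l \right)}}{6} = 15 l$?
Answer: $- \frac{1}{39411} \approx -2.5374 \cdot 10^{-5}$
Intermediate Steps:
$p = -145$ ($p = \left(-5\right) 29 = -145$)
$O{\left(l \right)} = - 90 l$ ($O{\left(l \right)} = - 6 \cdot 15 l = - 90 l$)
$\frac{1}{O{\left(p \right)} - 52461} = \frac{1}{\left(-90\right) \left(-145\right) - 52461} = \frac{1}{13050 - 52461} = \frac{1}{-39411} = - \frac{1}{39411}$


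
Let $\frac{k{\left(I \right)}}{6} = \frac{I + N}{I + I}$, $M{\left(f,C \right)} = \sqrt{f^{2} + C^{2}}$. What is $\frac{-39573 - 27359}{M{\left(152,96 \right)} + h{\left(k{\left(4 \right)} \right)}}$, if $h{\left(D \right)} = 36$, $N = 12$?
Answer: $\frac{150597}{1939} - \frac{33466 \sqrt{505}}{1939} \approx -310.19$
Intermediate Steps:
$M{\left(f,C \right)} = \sqrt{C^{2} + f^{2}}$
$k{\left(I \right)} = \frac{3 \left(12 + I\right)}{I}$ ($k{\left(I \right)} = 6 \frac{I + 12}{I + I} = 6 \frac{12 + I}{2 I} = \frac{3 \left(12 + I\right)}{I}$)
$\frac{-39573 - 27359}{M{\left(152,96 \right)} + h{\left(k{\left(4 \right)} \right)}} = \frac{-39573 - 27359}{\sqrt{96^{2} + 152^{2}} + 36} = - \frac{66932}{\sqrt{9216 + 23104} + 36} = - \frac{66932}{\sqrt{32320} + 36} = - \frac{66932}{8 \sqrt{505} + 36} = - \frac{66932}{36 + 8 \sqrt{505}}$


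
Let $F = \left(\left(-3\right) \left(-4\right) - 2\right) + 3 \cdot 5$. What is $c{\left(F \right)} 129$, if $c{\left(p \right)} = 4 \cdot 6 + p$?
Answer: $6321$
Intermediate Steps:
$F = 25$ ($F = \left(12 - 2\right) + 15 = 10 + 15 = 25$)
$c{\left(p \right)} = 24 + p$
$c{\left(F \right)} 129 = \left(24 + 25\right) 129 = 49 \cdot 129 = 6321$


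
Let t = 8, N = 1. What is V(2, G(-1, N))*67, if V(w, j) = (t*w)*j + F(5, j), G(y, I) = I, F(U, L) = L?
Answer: 1139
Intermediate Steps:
V(w, j) = j + 8*j*w (V(w, j) = (8*w)*j + j = 8*j*w + j = j + 8*j*w)
V(2, G(-1, N))*67 = (1*(1 + 8*2))*67 = (1*(1 + 16))*67 = (1*17)*67 = 17*67 = 1139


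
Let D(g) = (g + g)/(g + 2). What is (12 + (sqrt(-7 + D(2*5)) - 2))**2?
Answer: 284/3 + 80*I*sqrt(3)/3 ≈ 94.667 + 46.188*I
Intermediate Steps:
D(g) = 2*g/(2 + g) (D(g) = (2*g)/(2 + g) = 2*g/(2 + g))
(12 + (sqrt(-7 + D(2*5)) - 2))**2 = (12 + (sqrt(-7 + 2*(2*5)/(2 + 2*5)) - 2))**2 = (12 + (sqrt(-7 + 2*10/(2 + 10)) - 2))**2 = (12 + (sqrt(-7 + 2*10/12) - 2))**2 = (12 + (sqrt(-7 + 2*10*(1/12)) - 2))**2 = (12 + (sqrt(-7 + 5/3) - 2))**2 = (12 + (sqrt(-16/3) - 2))**2 = (12 + (4*I*sqrt(3)/3 - 2))**2 = (12 + (-2 + 4*I*sqrt(3)/3))**2 = (10 + 4*I*sqrt(3)/3)**2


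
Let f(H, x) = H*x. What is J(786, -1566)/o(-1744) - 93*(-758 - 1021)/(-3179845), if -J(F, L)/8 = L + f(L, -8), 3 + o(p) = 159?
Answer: -23240458071/41337985 ≈ -562.21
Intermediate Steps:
o(p) = 156 (o(p) = -3 + 159 = 156)
J(F, L) = 56*L (J(F, L) = -8*(L + L*(-8)) = -8*(L - 8*L) = -(-56)*L = 56*L)
J(786, -1566)/o(-1744) - 93*(-758 - 1021)/(-3179845) = (56*(-1566))/156 - 93*(-758 - 1021)/(-3179845) = -87696*1/156 - 93*(-1779)*(-1/3179845) = -7308/13 + 165447*(-1/3179845) = -7308/13 - 165447/3179845 = -23240458071/41337985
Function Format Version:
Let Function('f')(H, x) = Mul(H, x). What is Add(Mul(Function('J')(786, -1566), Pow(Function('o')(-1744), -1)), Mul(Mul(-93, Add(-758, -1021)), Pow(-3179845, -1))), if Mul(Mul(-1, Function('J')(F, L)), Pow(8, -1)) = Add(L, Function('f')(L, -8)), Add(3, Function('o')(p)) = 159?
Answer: Rational(-23240458071, 41337985) ≈ -562.21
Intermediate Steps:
Function('o')(p) = 156 (Function('o')(p) = Add(-3, 159) = 156)
Function('J')(F, L) = Mul(56, L) (Function('J')(F, L) = Mul(-8, Add(L, Mul(L, -8))) = Mul(-8, Add(L, Mul(-8, L))) = Mul(-8, Mul(-7, L)) = Mul(56, L))
Add(Mul(Function('J')(786, -1566), Pow(Function('o')(-1744), -1)), Mul(Mul(-93, Add(-758, -1021)), Pow(-3179845, -1))) = Add(Mul(Mul(56, -1566), Pow(156, -1)), Mul(Mul(-93, Add(-758, -1021)), Pow(-3179845, -1))) = Add(Mul(-87696, Rational(1, 156)), Mul(Mul(-93, -1779), Rational(-1, 3179845))) = Add(Rational(-7308, 13), Mul(165447, Rational(-1, 3179845))) = Add(Rational(-7308, 13), Rational(-165447, 3179845)) = Rational(-23240458071, 41337985)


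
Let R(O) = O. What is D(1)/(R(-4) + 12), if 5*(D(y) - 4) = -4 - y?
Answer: 3/8 ≈ 0.37500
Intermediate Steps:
D(y) = 16/5 - y/5 (D(y) = 4 + (-4 - y)/5 = 4 + (-⅘ - y/5) = 16/5 - y/5)
D(1)/(R(-4) + 12) = (16/5 - ⅕*1)/(-4 + 12) = (16/5 - ⅕)/8 = (⅛)*3 = 3/8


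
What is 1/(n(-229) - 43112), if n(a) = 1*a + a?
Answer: -1/43570 ≈ -2.2952e-5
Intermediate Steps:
n(a) = 2*a (n(a) = a + a = 2*a)
1/(n(-229) - 43112) = 1/(2*(-229) - 43112) = 1/(-458 - 43112) = 1/(-43570) = -1/43570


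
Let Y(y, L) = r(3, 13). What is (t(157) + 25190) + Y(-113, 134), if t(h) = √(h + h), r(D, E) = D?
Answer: 25193 + √314 ≈ 25211.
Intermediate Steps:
Y(y, L) = 3
t(h) = √2*√h (t(h) = √(2*h) = √2*√h)
(t(157) + 25190) + Y(-113, 134) = (√2*√157 + 25190) + 3 = (√314 + 25190) + 3 = (25190 + √314) + 3 = 25193 + √314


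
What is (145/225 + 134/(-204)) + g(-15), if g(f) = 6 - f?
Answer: 32111/1530 ≈ 20.988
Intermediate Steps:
(145/225 + 134/(-204)) + g(-15) = (145/225 + 134/(-204)) + (6 - 1*(-15)) = (145*(1/225) + 134*(-1/204)) + (6 + 15) = (29/45 - 67/102) + 21 = -19/1530 + 21 = 32111/1530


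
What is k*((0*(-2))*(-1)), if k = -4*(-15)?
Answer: 0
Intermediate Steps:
k = 60
k*((0*(-2))*(-1)) = 60*((0*(-2))*(-1)) = 60*(0*(-1)) = 60*0 = 0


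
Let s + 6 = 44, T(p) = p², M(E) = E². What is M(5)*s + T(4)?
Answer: 966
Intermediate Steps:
s = 38 (s = -6 + 44 = 38)
M(5)*s + T(4) = 5²*38 + 4² = 25*38 + 16 = 950 + 16 = 966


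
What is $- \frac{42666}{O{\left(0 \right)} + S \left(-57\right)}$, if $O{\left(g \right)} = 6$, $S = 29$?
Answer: $\frac{14222}{549} \approx 25.905$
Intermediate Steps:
$- \frac{42666}{O{\left(0 \right)} + S \left(-57\right)} = - \frac{42666}{6 + 29 \left(-57\right)} = - \frac{42666}{6 - 1653} = - \frac{42666}{-1647} = \left(-42666\right) \left(- \frac{1}{1647}\right) = \frac{14222}{549}$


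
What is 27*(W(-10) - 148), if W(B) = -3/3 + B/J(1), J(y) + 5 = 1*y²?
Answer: -7911/2 ≈ -3955.5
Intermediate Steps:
J(y) = -5 + y² (J(y) = -5 + 1*y² = -5 + y²)
W(B) = -1 - B/4 (W(B) = -3/3 + B/(-5 + 1²) = -3*⅓ + B/(-5 + 1) = -1 + B/(-4) = -1 + B*(-¼) = -1 - B/4)
27*(W(-10) - 148) = 27*((-1 - ¼*(-10)) - 148) = 27*((-1 + 5/2) - 148) = 27*(3/2 - 148) = 27*(-293/2) = -7911/2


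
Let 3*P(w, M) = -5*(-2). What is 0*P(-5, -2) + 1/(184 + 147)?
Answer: 1/331 ≈ 0.0030211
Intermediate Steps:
P(w, M) = 10/3 (P(w, M) = (-5*(-2))/3 = (⅓)*10 = 10/3)
0*P(-5, -2) + 1/(184 + 147) = 0*(10/3) + 1/(184 + 147) = 0 + 1/331 = 1/331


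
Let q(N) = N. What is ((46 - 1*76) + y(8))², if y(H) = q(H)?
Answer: 484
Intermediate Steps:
y(H) = H
((46 - 1*76) + y(8))² = ((46 - 1*76) + 8)² = ((46 - 76) + 8)² = (-30 + 8)² = (-22)² = 484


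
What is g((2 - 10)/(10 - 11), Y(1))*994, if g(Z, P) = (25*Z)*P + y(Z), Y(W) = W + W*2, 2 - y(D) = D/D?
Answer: 597394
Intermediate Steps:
y(D) = 1 (y(D) = 2 - D/D = 2 - 1*1 = 2 - 1 = 1)
Y(W) = 3*W (Y(W) = W + 2*W = 3*W)
g(Z, P) = 1 + 25*P*Z (g(Z, P) = (25*Z)*P + 1 = 25*P*Z + 1 = 1 + 25*P*Z)
g((2 - 10)/(10 - 11), Y(1))*994 = (1 + 25*(3*1)*((2 - 10)/(10 - 11)))*994 = (1 + 25*3*(-8/(-1)))*994 = (1 + 25*3*(-8*(-1)))*994 = (1 + 25*3*8)*994 = (1 + 600)*994 = 601*994 = 597394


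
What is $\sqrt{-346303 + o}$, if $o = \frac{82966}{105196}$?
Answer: $\frac{3 i \sqrt{2179549162}}{238} \approx 588.47 i$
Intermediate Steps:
$o = \frac{3191}{4046}$ ($o = 82966 \cdot \frac{1}{105196} = \frac{3191}{4046} \approx 0.78868$)
$\sqrt{-346303 + o} = \sqrt{-346303 + \frac{3191}{4046}} = \sqrt{- \frac{1401138747}{4046}} = \frac{3 i \sqrt{2179549162}}{238}$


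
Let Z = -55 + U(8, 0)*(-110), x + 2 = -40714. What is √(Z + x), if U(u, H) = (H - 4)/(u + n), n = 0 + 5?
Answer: I*√6884579/13 ≈ 201.83*I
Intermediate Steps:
n = 5
x = -40716 (x = -2 - 40714 = -40716)
U(u, H) = (-4 + H)/(5 + u) (U(u, H) = (H - 4)/(u + 5) = (-4 + H)/(5 + u))
Z = -275/13 (Z = -55 + ((-4 + 0)/(5 + 8))*(-110) = -55 + (-4/13)*(-110) = -55 + ((1/13)*(-4))*(-110) = -55 - 4/13*(-110) = -55 + 440/13 = -275/13 ≈ -21.154)
√(Z + x) = √(-275/13 - 40716) = √(-529583/13) = I*√6884579/13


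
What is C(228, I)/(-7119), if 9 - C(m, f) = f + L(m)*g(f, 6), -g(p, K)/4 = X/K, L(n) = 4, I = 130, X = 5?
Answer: 323/21357 ≈ 0.015124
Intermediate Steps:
g(p, K) = -20/K
C(m, f) = 67/3 - f (C(m, f) = 9 - (f + 4*(-20/6)) = 9 - (f + 4*(-20*1/6)) = 9 - (f + 4*(-10/3)) = 9 - (f - 40/3) = 9 - (-40/3 + f) = 9 + (40/3 - f) = 67/3 - f)
C(228, I)/(-7119) = (67/3 - 1*130)/(-7119) = (67/3 - 130)*(-1/7119) = -323/3*(-1/7119) = 323/21357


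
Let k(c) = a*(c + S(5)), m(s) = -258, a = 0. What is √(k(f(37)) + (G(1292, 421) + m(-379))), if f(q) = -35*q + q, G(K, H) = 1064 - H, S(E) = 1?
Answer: √385 ≈ 19.621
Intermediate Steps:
f(q) = -34*q
k(c) = 0 (k(c) = 0*(c + 1) = 0*(1 + c) = 0)
√(k(f(37)) + (G(1292, 421) + m(-379))) = √(0 + ((1064 - 1*421) - 258)) = √(0 + ((1064 - 421) - 258)) = √(0 + (643 - 258)) = √(0 + 385) = √385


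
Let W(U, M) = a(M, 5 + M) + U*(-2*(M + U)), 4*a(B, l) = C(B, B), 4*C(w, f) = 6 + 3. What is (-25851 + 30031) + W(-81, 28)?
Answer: -70487/16 ≈ -4405.4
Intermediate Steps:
C(w, f) = 9/4 (C(w, f) = (6 + 3)/4 = (¼)*9 = 9/4)
a(B, l) = 9/16 (a(B, l) = (¼)*(9/4) = 9/16)
W(U, M) = 9/16 + U*(-2*M - 2*U) (W(U, M) = 9/16 + U*(-2*(M + U)) = 9/16 + U*(-2*M - 2*U))
(-25851 + 30031) + W(-81, 28) = (-25851 + 30031) + (9/16 - 2*(-81)² - 2*28*(-81)) = 4180 + (9/16 - 2*6561 + 4536) = 4180 + (9/16 - 13122 + 4536) = 4180 - 137367/16 = -70487/16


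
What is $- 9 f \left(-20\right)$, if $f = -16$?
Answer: $-2880$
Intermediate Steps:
$- 9 f \left(-20\right) = \left(-9\right) \left(-16\right) \left(-20\right) = 144 \left(-20\right) = -2880$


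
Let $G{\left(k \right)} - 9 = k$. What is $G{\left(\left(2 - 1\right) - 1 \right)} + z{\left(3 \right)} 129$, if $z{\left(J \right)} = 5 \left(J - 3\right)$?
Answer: $9$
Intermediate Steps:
$z{\left(J \right)} = -15 + 5 J$ ($z{\left(J \right)} = 5 \left(-3 + J\right) = -15 + 5 J$)
$G{\left(k \right)} = 9 + k$
$G{\left(\left(2 - 1\right) - 1 \right)} + z{\left(3 \right)} 129 = \left(9 + \left(\left(2 - 1\right) - 1\right)\right) + \left(-15 + 5 \cdot 3\right) 129 = \left(9 + \left(1 - 1\right)\right) + \left(-15 + 15\right) 129 = \left(9 + 0\right) + 0 \cdot 129 = 9 + 0 = 9$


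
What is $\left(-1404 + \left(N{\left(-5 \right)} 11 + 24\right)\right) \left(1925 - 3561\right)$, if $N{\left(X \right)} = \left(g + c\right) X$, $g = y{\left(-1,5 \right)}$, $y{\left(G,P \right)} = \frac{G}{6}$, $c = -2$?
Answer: $\frac{6188170}{3} \approx 2.0627 \cdot 10^{6}$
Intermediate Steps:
$y{\left(G,P \right)} = \frac{G}{6}$ ($y{\left(G,P \right)} = G \frac{1}{6} = \frac{G}{6}$)
$g = - \frac{1}{6}$ ($g = \frac{1}{6} \left(-1\right) = - \frac{1}{6} \approx -0.16667$)
$N{\left(X \right)} = - \frac{13 X}{6}$ ($N{\left(X \right)} = \left(- \frac{1}{6} - 2\right) X = - \frac{13 X}{6}$)
$\left(-1404 + \left(N{\left(-5 \right)} 11 + 24\right)\right) \left(1925 - 3561\right) = \left(-1404 + \left(\left(- \frac{13}{6}\right) \left(-5\right) 11 + 24\right)\right) \left(1925 - 3561\right) = \left(-1404 + \left(\frac{65}{6} \cdot 11 + 24\right)\right) \left(-1636\right) = \left(-1404 + \left(\frac{715}{6} + 24\right)\right) \left(-1636\right) = \left(-1404 + \frac{859}{6}\right) \left(-1636\right) = \left(- \frac{7565}{6}\right) \left(-1636\right) = \frac{6188170}{3}$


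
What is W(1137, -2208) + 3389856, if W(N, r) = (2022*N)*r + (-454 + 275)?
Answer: -5072833235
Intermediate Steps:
W(N, r) = -179 + 2022*N*r (W(N, r) = 2022*N*r - 179 = -179 + 2022*N*r)
W(1137, -2208) + 3389856 = (-179 + 2022*1137*(-2208)) + 3389856 = (-179 - 5076222912) + 3389856 = -5076223091 + 3389856 = -5072833235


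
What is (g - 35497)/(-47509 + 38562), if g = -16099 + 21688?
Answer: 29908/8947 ≈ 3.3428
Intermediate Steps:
g = 5589
(g - 35497)/(-47509 + 38562) = (5589 - 35497)/(-47509 + 38562) = -29908/(-8947) = -29908*(-1/8947) = 29908/8947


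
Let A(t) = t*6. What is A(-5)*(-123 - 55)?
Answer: 5340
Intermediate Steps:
A(t) = 6*t
A(-5)*(-123 - 55) = (6*(-5))*(-123 - 55) = -30*(-178) = 5340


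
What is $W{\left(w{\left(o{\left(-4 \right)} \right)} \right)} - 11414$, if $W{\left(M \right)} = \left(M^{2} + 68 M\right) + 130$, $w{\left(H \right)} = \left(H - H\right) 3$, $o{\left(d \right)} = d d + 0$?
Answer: $-11284$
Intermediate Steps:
$o{\left(d \right)} = d^{2}$ ($o{\left(d \right)} = d^{2} + 0 = d^{2}$)
$w{\left(H \right)} = 0$ ($w{\left(H \right)} = 0 \cdot 3 = 0$)
$W{\left(M \right)} = 130 + M^{2} + 68 M$
$W{\left(w{\left(o{\left(-4 \right)} \right)} \right)} - 11414 = \left(130 + 0^{2} + 68 \cdot 0\right) - 11414 = \left(130 + 0 + 0\right) - 11414 = 130 - 11414 = -11284$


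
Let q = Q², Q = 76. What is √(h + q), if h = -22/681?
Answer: √2678668554/681 ≈ 76.000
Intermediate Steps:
h = -22/681 (h = -22*1/681 = -22/681 ≈ -0.032305)
q = 5776 (q = 76² = 5776)
√(h + q) = √(-22/681 + 5776) = √(3933434/681) = √2678668554/681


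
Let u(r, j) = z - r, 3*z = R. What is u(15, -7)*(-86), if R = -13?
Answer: 4988/3 ≈ 1662.7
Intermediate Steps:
z = -13/3 (z = (⅓)*(-13) = -13/3 ≈ -4.3333)
u(r, j) = -13/3 - r
u(15, -7)*(-86) = (-13/3 - 1*15)*(-86) = (-13/3 - 15)*(-86) = -58/3*(-86) = 4988/3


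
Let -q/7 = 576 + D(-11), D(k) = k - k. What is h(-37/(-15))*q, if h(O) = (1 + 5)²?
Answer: -145152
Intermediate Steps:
D(k) = 0
h(O) = 36 (h(O) = 6² = 36)
q = -4032 (q = -7*(576 + 0) = -7*576 = -4032)
h(-37/(-15))*q = 36*(-4032) = -145152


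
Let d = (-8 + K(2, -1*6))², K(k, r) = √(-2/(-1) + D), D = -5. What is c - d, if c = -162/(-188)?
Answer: -5653/94 + 16*I*√3 ≈ -60.138 + 27.713*I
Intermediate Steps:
K(k, r) = I*√3 (K(k, r) = √(-2/(-1) - 5) = √(-2*(-1) - 5) = √(2 - 5) = √(-3) = I*√3)
d = (-8 + I*√3)² ≈ 61.0 - 27.713*I
c = 81/94 (c = -162*(-1/188) = 81/94 ≈ 0.86170)
c - d = 81/94 - (8 - I*√3)²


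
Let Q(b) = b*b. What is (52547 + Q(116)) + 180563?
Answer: 246566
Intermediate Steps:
Q(b) = b**2
(52547 + Q(116)) + 180563 = (52547 + 116**2) + 180563 = (52547 + 13456) + 180563 = 66003 + 180563 = 246566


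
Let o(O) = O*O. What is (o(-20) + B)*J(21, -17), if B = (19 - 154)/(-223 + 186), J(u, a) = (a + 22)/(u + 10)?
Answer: 74675/1147 ≈ 65.105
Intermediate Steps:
J(u, a) = (22 + a)/(10 + u)
B = 135/37 (B = -135/(-37) = -135*(-1/37) = 135/37 ≈ 3.6486)
o(O) = O²
(o(-20) + B)*J(21, -17) = ((-20)² + 135/37)*((22 - 17)/(10 + 21)) = (400 + 135/37)*(5/31) = 14935*((1/31)*5)/37 = (14935/37)*(5/31) = 74675/1147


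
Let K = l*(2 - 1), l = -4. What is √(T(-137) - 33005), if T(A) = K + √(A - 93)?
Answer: √(-33009 + I*√230) ≈ 0.0417 + 181.68*I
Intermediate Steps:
K = -4 (K = -4*(2 - 1) = -4*1 = -4)
T(A) = -4 + √(-93 + A) (T(A) = -4 + √(A - 93) = -4 + √(-93 + A))
√(T(-137) - 33005) = √((-4 + √(-93 - 137)) - 33005) = √((-4 + √(-230)) - 33005) = √((-4 + I*√230) - 33005) = √(-33009 + I*√230)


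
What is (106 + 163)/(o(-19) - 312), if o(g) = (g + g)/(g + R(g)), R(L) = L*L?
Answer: -2421/2809 ≈ -0.86187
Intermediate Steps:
R(L) = L²
o(g) = 2*g/(g + g²) (o(g) = (g + g)/(g + g²) = (2*g)/(g + g²) = 2*g/(g + g²))
(106 + 163)/(o(-19) - 312) = (106 + 163)/(2/(1 - 19) - 312) = 269/(2/(-18) - 312) = 269/(2*(-1/18) - 312) = 269/(-⅑ - 312) = 269/(-2809/9) = 269*(-9/2809) = -2421/2809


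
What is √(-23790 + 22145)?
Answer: I*√1645 ≈ 40.559*I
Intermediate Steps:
√(-23790 + 22145) = √(-1645) = I*√1645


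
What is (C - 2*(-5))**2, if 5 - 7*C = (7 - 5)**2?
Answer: 5041/49 ≈ 102.88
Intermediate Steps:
C = 1/7 (C = 5/7 - (7 - 5)**2/7 = 5/7 - 1/7*2**2 = 5/7 - 1/7*4 = 5/7 - 4/7 = 1/7 ≈ 0.14286)
(C - 2*(-5))**2 = (1/7 - 2*(-5))**2 = (1/7 + 10)**2 = (71/7)**2 = 5041/49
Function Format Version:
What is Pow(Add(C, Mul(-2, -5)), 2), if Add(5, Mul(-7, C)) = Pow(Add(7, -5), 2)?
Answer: Rational(5041, 49) ≈ 102.88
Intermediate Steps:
C = Rational(1, 7) (C = Add(Rational(5, 7), Mul(Rational(-1, 7), Pow(Add(7, -5), 2))) = Add(Rational(5, 7), Mul(Rational(-1, 7), Pow(2, 2))) = Add(Rational(5, 7), Mul(Rational(-1, 7), 4)) = Add(Rational(5, 7), Rational(-4, 7)) = Rational(1, 7) ≈ 0.14286)
Pow(Add(C, Mul(-2, -5)), 2) = Pow(Add(Rational(1, 7), Mul(-2, -5)), 2) = Pow(Add(Rational(1, 7), 10), 2) = Pow(Rational(71, 7), 2) = Rational(5041, 49)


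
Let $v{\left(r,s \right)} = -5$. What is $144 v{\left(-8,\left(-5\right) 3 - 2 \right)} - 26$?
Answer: $-746$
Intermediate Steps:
$144 v{\left(-8,\left(-5\right) 3 - 2 \right)} - 26 = 144 \left(-5\right) - 26 = -720 - 26 = -746$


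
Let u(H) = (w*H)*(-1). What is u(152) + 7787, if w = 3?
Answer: 7331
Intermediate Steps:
u(H) = -3*H (u(H) = (3*H)*(-1) = -3*H)
u(152) + 7787 = -3*152 + 7787 = -456 + 7787 = 7331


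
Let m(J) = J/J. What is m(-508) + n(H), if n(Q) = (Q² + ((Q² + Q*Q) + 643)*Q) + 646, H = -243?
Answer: -28794367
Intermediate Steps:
m(J) = 1
n(Q) = 646 + Q² + Q*(643 + 2*Q²) (n(Q) = (Q² + ((Q² + Q²) + 643)*Q) + 646 = (Q² + (2*Q² + 643)*Q) + 646 = (Q² + (643 + 2*Q²)*Q) + 646 = (Q² + Q*(643 + 2*Q²)) + 646 = 646 + Q² + Q*(643 + 2*Q²))
m(-508) + n(H) = 1 + (646 + (-243)² + 2*(-243)³ + 643*(-243)) = 1 + (646 + 59049 + 2*(-14348907) - 156249) = 1 + (646 + 59049 - 28697814 - 156249) = 1 - 28794368 = -28794367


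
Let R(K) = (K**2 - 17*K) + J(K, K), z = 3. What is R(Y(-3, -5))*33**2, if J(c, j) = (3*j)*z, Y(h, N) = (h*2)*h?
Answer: 196020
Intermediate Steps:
Y(h, N) = 2*h**2 (Y(h, N) = (2*h)*h = 2*h**2)
J(c, j) = 9*j (J(c, j) = (3*j)*3 = 9*j)
R(K) = K**2 - 8*K (R(K) = (K**2 - 17*K) + 9*K = K**2 - 8*K)
R(Y(-3, -5))*33**2 = ((2*(-3)**2)*(-8 + 2*(-3)**2))*33**2 = ((2*9)*(-8 + 2*9))*1089 = (18*(-8 + 18))*1089 = (18*10)*1089 = 180*1089 = 196020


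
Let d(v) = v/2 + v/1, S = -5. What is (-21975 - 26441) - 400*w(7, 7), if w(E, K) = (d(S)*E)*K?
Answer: 98584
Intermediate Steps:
d(v) = 3*v/2 (d(v) = v*(½) + v*1 = v/2 + v = 3*v/2)
w(E, K) = -15*E*K/2 (w(E, K) = (((3/2)*(-5))*E)*K = (-15*E/2)*K = -15*E*K/2)
(-21975 - 26441) - 400*w(7, 7) = (-21975 - 26441) - (-3000)*7*7 = -48416 - 400*(-735/2) = -48416 + 147000 = 98584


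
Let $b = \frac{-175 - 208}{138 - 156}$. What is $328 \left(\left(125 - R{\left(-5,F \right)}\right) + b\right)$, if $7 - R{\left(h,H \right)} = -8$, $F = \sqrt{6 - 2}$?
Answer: $\frac{387532}{9} \approx 43059.0$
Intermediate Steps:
$F = 2$ ($F = \sqrt{4} = 2$)
$R{\left(h,H \right)} = 15$ ($R{\left(h,H \right)} = 7 - -8 = 7 + 8 = 15$)
$b = \frac{383}{18}$ ($b = - \frac{383}{-18} = \left(-383\right) \left(- \frac{1}{18}\right) = \frac{383}{18} \approx 21.278$)
$328 \left(\left(125 - R{\left(-5,F \right)}\right) + b\right) = 328 \left(\left(125 - 15\right) + \frac{383}{18}\right) = 328 \left(110 + \frac{383}{18}\right) = 328 \cdot \frac{2363}{18} = \frac{387532}{9}$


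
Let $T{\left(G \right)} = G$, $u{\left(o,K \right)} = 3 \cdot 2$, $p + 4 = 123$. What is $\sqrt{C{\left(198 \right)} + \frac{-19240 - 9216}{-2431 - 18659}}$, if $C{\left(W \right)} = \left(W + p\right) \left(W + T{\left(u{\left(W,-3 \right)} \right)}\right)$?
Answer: $\frac{4 \sqrt{449439952935}}{10545} \approx 254.3$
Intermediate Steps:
$p = 119$ ($p = -4 + 123 = 119$)
$u{\left(o,K \right)} = 6$
$C{\left(W \right)} = \left(6 + W\right) \left(119 + W\right)$ ($C{\left(W \right)} = \left(W + 119\right) \left(W + 6\right) = \left(119 + W\right) \left(6 + W\right) = \left(6 + W\right) \left(119 + W\right)$)
$\sqrt{C{\left(198 \right)} + \frac{-19240 - 9216}{-2431 - 18659}} = \sqrt{\left(714 + 198^{2} + 125 \cdot 198\right) + \frac{-19240 - 9216}{-2431 - 18659}} = \sqrt{\left(714 + 39204 + 24750\right) - \frac{28456}{-21090}} = \sqrt{64668 - - \frac{14228}{10545}} = \sqrt{64668 + \frac{14228}{10545}} = \sqrt{\frac{681938288}{10545}} = \frac{4 \sqrt{449439952935}}{10545}$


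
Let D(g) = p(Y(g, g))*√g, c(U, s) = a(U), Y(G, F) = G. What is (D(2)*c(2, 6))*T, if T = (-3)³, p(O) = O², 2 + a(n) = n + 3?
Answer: -324*√2 ≈ -458.21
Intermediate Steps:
a(n) = 1 + n (a(n) = -2 + (n + 3) = -2 + (3 + n) = 1 + n)
c(U, s) = 1 + U
T = -27
D(g) = g^(5/2) (D(g) = g²*√g = g^(5/2))
(D(2)*c(2, 6))*T = (2^(5/2)*(1 + 2))*(-27) = ((4*√2)*3)*(-27) = (12*√2)*(-27) = -324*√2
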